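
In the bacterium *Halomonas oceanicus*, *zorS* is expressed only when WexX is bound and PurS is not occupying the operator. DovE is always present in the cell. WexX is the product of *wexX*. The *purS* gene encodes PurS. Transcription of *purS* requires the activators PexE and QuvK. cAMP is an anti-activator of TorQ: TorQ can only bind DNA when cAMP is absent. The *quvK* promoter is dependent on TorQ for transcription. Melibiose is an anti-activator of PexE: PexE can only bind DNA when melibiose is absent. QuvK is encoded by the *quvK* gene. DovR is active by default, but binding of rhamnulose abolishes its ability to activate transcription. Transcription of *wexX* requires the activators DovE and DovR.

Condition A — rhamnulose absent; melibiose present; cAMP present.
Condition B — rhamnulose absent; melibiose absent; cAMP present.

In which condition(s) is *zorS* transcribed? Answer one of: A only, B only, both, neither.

Condition A:
DovE is produced constitutively and is active.
Rhamnulose is absent, so DovR is active.
No repressor is bound and DovE and DovR are active, so *wexX* is transcribed.
So WexX is produced and active.
Melibiose is present, so PexE is inactive.
cAMP is present, so TorQ is inactive.
Required activator TorQ is absent, so *quvK* is not transcribed.
So QuvK is not produced.
Required activator PexE is absent, so *purS* is not transcribed.
So PurS is not produced.
No repressor is bound and WexX is active, so *zorS* is transcribed.
→ *zorS* is ON in A.
Condition B:
DovE is produced constitutively and is active.
Rhamnulose is absent, so DovR is active.
No repressor is bound and DovE and DovR are active, so *wexX* is transcribed.
So WexX is produced and active.
Melibiose is absent, so PexE is active.
cAMP is present, so TorQ is inactive.
Required activator TorQ is absent, so *quvK* is not transcribed.
So QuvK is not produced.
Required activator QuvK is absent, so *purS* is not transcribed.
So PurS is not produced.
No repressor is bound and WexX is active, so *zorS* is transcribed.
→ *zorS* is ON in B.

both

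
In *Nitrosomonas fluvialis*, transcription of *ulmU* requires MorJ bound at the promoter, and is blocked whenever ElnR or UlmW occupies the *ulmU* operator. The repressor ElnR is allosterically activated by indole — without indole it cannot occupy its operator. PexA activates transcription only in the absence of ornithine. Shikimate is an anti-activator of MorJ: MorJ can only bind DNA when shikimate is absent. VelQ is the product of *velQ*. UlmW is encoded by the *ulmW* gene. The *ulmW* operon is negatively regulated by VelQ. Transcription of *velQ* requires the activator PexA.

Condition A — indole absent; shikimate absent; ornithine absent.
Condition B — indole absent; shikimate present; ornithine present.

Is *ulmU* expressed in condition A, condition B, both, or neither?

Condition A:
Indole is absent, so ElnR is inactive.
Shikimate is absent, so MorJ is active.
Ornithine is absent, so PexA is active.
No repressor is bound and PexA is active, so *velQ* is transcribed.
So VelQ is produced and active.
With repressor VelQ bound, *ulmW* is not transcribed.
So UlmW is not produced.
No repressor is bound and MorJ is active, so *ulmU* is transcribed.
→ *ulmU* is ON in A.
Condition B:
Indole is absent, so ElnR is inactive.
Shikimate is present, so MorJ is inactive.
Ornithine is present, so PexA is inactive.
Required activator PexA is absent, so *velQ* is not transcribed.
So VelQ is not produced.
With no repressor bound, *ulmW* is transcribed.
So UlmW is produced and active.
With repressor UlmW bound, *ulmU* is not transcribed.
→ *ulmU* is OFF in B.

A only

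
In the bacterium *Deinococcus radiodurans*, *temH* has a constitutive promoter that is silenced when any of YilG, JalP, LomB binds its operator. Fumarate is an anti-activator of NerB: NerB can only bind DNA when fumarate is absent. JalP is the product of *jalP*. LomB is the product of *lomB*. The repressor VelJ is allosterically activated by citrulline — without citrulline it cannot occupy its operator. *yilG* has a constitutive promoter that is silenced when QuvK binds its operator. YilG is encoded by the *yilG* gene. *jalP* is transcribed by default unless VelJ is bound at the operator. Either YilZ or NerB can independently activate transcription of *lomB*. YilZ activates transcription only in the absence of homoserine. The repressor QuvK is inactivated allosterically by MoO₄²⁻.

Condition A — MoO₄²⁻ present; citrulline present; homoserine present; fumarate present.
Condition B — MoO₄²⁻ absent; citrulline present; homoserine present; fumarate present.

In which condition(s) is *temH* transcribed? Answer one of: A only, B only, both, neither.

Condition A:
MoO₄²⁻ is present, so QuvK is inactive.
With no repressor bound, *yilG* is transcribed.
So YilG is produced and active.
Citrulline is present, so VelJ is active.
With repressor VelJ bound, *jalP* is not transcribed.
So JalP is not produced.
Homoserine is present, so YilZ is inactive.
Fumarate is present, so NerB is inactive.
No activator is available at the *lomB* promoter, so *lomB* is not transcribed.
So LomB is not produced.
With repressor YilG bound, *temH* is not transcribed.
→ *temH* is OFF in A.
Condition B:
MoO₄²⁻ is absent, so QuvK is active.
With repressor QuvK bound, *yilG* is not transcribed.
So YilG is not produced.
Citrulline is present, so VelJ is active.
With repressor VelJ bound, *jalP* is not transcribed.
So JalP is not produced.
Homoserine is present, so YilZ is inactive.
Fumarate is present, so NerB is inactive.
No activator is available at the *lomB* promoter, so *lomB* is not transcribed.
So LomB is not produced.
With no repressor bound, *temH* is transcribed.
→ *temH* is ON in B.

B only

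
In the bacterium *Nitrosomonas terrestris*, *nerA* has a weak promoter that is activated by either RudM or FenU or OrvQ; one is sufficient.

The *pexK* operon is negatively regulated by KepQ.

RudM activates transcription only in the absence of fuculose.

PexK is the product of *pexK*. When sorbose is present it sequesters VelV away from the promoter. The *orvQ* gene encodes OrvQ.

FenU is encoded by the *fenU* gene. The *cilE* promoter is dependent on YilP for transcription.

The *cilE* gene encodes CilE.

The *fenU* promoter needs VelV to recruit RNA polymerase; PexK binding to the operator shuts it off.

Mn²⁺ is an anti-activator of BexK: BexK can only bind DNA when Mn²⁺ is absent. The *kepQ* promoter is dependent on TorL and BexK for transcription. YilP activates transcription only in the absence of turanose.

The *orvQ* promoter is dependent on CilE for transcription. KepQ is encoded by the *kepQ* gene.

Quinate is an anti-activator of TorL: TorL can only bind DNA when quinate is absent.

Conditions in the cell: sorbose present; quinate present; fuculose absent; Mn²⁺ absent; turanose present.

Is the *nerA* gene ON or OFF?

ON

Fuculose is absent, so RudM is active.
Sorbose is present, so VelV is inactive.
Quinate is present, so TorL is inactive.
Mn²⁺ is absent, so BexK is active.
Required activator TorL is absent, so *kepQ* is not transcribed.
So KepQ is not produced.
With no repressor bound, *pexK* is transcribed.
So PexK is produced and active.
With repressor PexK bound, *fenU* is not transcribed.
So FenU is not produced.
Turanose is present, so YilP is inactive.
Required activator YilP is absent, so *cilE* is not transcribed.
So CilE is not produced.
Required activator CilE is absent, so *orvQ* is not transcribed.
So OrvQ is not produced.
Activator RudM is present, so *nerA* is transcribed.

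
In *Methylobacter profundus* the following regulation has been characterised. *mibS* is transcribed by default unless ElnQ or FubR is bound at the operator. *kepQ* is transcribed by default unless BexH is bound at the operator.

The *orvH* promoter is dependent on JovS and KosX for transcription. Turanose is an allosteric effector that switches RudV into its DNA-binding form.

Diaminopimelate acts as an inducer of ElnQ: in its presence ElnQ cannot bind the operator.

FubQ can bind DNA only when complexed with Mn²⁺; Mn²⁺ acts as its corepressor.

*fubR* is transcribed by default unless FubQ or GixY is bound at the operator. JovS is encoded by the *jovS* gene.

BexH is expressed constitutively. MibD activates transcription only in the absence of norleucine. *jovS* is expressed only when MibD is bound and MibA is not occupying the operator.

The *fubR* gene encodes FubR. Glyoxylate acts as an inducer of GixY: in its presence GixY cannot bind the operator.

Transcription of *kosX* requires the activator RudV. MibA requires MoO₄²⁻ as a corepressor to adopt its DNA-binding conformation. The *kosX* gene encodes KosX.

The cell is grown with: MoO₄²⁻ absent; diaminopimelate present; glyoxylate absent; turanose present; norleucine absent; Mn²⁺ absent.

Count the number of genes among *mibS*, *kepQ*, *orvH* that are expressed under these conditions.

Diaminopimelate is present, so ElnQ is inactive.
Mn²⁺ is absent, so FubQ is inactive.
Glyoxylate is absent, so GixY is active.
With repressor GixY bound, *fubR* is not transcribed.
So FubR is not produced.
With no repressor bound, *mibS* is transcribed.
→ *mibS* is ON.
BexH is produced constitutively and is active.
With repressor BexH bound, *kepQ* is not transcribed.
→ *kepQ* is OFF.
Norleucine is absent, so MibD is active.
MoO₄²⁻ is absent, so MibA is inactive.
No repressor is bound and MibD is active, so *jovS* is transcribed.
So JovS is produced and active.
Turanose is present, so RudV is active.
No repressor is bound and RudV is active, so *kosX* is transcribed.
So KosX is produced and active.
No repressor is bound and JovS and KosX are active, so *orvH* is transcribed.
→ *orvH* is ON.
2 of the 3 genes are transcribed.

2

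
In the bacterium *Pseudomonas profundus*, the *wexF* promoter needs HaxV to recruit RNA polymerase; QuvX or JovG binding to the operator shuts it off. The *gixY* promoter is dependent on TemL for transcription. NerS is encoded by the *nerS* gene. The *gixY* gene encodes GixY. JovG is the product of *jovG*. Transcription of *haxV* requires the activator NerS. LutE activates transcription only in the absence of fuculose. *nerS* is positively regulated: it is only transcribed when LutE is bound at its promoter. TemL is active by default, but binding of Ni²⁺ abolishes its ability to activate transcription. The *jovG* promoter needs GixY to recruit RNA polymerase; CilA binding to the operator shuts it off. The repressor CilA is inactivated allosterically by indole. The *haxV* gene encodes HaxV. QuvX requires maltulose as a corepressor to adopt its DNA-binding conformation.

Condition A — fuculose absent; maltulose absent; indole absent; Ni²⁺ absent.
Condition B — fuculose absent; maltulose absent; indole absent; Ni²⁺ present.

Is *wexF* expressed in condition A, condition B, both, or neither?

both

Condition A:
Fuculose is absent, so LutE is active.
No repressor is bound and LutE is active, so *nerS* is transcribed.
So NerS is produced and active.
No repressor is bound and NerS is active, so *haxV* is transcribed.
So HaxV is produced and active.
Maltulose is absent, so QuvX is inactive.
Indole is absent, so CilA is active.
Ni²⁺ is absent, so TemL is active.
No repressor is bound and TemL is active, so *gixY* is transcribed.
So GixY is produced and active.
With repressor CilA bound, *jovG* is not transcribed.
So JovG is not produced.
No repressor is bound and HaxV is active, so *wexF* is transcribed.
→ *wexF* is ON in A.
Condition B:
Fuculose is absent, so LutE is active.
No repressor is bound and LutE is active, so *nerS* is transcribed.
So NerS is produced and active.
No repressor is bound and NerS is active, so *haxV* is transcribed.
So HaxV is produced and active.
Maltulose is absent, so QuvX is inactive.
Indole is absent, so CilA is active.
Ni²⁺ is present, so TemL is inactive.
Required activator TemL is absent, so *gixY* is not transcribed.
So GixY is not produced.
With repressor CilA bound, *jovG* is not transcribed.
So JovG is not produced.
No repressor is bound and HaxV is active, so *wexF* is transcribed.
→ *wexF* is ON in B.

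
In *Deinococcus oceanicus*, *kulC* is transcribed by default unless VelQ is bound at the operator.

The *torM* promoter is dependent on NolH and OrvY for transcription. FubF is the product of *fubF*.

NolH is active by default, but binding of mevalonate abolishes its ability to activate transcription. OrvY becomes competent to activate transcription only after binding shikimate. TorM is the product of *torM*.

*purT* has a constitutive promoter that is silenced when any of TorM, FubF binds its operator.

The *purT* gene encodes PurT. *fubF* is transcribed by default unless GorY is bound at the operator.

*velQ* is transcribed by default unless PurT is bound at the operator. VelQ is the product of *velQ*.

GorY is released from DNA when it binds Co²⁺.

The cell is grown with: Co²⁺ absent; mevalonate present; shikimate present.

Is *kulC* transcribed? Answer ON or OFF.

Mevalonate is present, so NolH is inactive.
Shikimate is present, so OrvY is active.
Required activator NolH is absent, so *torM* is not transcribed.
So TorM is not produced.
Co²⁺ is absent, so GorY is active.
With repressor GorY bound, *fubF* is not transcribed.
So FubF is not produced.
With no repressor bound, *purT* is transcribed.
So PurT is produced and active.
With repressor PurT bound, *velQ* is not transcribed.
So VelQ is not produced.
With no repressor bound, *kulC* is transcribed.

ON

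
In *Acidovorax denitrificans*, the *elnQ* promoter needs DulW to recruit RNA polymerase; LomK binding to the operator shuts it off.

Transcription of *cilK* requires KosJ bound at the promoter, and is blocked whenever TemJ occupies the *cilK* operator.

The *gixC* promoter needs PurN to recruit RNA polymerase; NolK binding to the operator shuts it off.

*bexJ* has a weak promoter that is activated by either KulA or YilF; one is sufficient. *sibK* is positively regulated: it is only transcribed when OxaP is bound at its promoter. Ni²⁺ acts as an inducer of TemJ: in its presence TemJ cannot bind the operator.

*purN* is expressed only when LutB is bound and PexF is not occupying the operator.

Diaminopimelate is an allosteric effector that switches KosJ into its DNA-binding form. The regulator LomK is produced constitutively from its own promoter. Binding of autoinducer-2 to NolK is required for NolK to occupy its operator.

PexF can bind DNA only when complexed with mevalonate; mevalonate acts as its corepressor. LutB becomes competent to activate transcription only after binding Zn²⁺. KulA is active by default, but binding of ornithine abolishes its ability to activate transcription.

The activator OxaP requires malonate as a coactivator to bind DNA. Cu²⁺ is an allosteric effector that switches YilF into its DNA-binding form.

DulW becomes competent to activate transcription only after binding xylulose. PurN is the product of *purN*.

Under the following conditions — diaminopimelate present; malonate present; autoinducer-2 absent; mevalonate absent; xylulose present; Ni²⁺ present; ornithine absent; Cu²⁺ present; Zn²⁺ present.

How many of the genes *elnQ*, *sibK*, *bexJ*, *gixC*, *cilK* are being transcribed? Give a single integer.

Xylulose is present, so DulW is active.
LomK is produced constitutively and is active.
With repressor LomK bound, *elnQ* is not transcribed.
→ *elnQ* is OFF.
Malonate is present, so OxaP is active.
No repressor is bound and OxaP is active, so *sibK* is transcribed.
→ *sibK* is ON.
Ornithine is absent, so KulA is active.
Cu²⁺ is present, so YilF is active.
Activator KulA is present, so *bexJ* is transcribed.
→ *bexJ* is ON.
Autoinducer-2 is absent, so NolK is inactive.
Zn²⁺ is present, so LutB is active.
Mevalonate is absent, so PexF is inactive.
No repressor is bound and LutB is active, so *purN* is transcribed.
So PurN is produced and active.
No repressor is bound and PurN is active, so *gixC* is transcribed.
→ *gixC* is ON.
Ni²⁺ is present, so TemJ is inactive.
Diaminopimelate is present, so KosJ is active.
No repressor is bound and KosJ is active, so *cilK* is transcribed.
→ *cilK* is ON.
4 of the 5 genes are transcribed.

4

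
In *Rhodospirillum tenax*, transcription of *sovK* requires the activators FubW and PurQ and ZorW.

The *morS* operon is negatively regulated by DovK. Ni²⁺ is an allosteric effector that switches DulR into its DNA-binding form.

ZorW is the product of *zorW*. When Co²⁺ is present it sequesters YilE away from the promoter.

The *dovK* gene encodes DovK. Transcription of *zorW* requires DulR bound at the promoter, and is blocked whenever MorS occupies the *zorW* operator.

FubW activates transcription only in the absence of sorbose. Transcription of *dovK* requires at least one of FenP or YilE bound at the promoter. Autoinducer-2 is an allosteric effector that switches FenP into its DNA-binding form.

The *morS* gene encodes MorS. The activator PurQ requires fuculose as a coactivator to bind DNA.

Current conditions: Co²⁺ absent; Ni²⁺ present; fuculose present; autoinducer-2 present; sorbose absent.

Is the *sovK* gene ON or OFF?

Sorbose is absent, so FubW is active.
Fuculose is present, so PurQ is active.
Autoinducer-2 is present, so FenP is active.
Co²⁺ is absent, so YilE is active.
Activator FenP is present, so *dovK* is transcribed.
So DovK is produced and active.
With repressor DovK bound, *morS* is not transcribed.
So MorS is not produced.
Ni²⁺ is present, so DulR is active.
No repressor is bound and DulR is active, so *zorW* is transcribed.
So ZorW is produced and active.
No repressor is bound and FubW and PurQ and ZorW are active, so *sovK* is transcribed.

ON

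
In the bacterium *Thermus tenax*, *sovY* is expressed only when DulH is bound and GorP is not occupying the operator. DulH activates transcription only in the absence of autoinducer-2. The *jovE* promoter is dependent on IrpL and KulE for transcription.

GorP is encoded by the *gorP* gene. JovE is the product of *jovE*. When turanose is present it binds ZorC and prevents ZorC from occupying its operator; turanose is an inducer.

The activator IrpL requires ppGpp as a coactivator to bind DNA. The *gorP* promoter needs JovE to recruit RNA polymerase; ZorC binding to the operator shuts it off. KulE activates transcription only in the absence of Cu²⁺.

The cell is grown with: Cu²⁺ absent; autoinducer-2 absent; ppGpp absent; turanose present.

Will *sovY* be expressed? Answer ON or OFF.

ON

ppGpp is absent, so IrpL is inactive.
Cu²⁺ is absent, so KulE is active.
Required activator IrpL is absent, so *jovE* is not transcribed.
So JovE is not produced.
Turanose is present, so ZorC is inactive.
Required activator JovE is absent, so *gorP* is not transcribed.
So GorP is not produced.
Autoinducer-2 is absent, so DulH is active.
No repressor is bound and DulH is active, so *sovY* is transcribed.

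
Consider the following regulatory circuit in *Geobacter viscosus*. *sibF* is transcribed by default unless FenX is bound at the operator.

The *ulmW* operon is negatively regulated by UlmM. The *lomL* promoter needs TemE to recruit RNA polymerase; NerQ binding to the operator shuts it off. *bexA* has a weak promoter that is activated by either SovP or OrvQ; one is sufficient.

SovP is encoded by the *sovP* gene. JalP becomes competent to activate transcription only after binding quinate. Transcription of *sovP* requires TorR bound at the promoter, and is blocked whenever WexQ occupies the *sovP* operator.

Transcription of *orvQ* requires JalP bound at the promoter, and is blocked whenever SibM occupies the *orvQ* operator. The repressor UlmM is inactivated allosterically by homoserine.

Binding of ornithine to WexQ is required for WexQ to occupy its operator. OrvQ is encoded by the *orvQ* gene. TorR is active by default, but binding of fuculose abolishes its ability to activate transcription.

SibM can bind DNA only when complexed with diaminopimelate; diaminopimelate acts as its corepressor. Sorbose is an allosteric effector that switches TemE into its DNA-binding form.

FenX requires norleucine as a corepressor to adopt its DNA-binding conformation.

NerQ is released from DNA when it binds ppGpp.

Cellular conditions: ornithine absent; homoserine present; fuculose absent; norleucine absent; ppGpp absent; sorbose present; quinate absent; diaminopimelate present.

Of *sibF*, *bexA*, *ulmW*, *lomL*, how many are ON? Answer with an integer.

Norleucine is absent, so FenX is inactive.
With no repressor bound, *sibF* is transcribed.
→ *sibF* is ON.
Ornithine is absent, so WexQ is inactive.
Fuculose is absent, so TorR is active.
No repressor is bound and TorR is active, so *sovP* is transcribed.
So SovP is produced and active.
Quinate is absent, so JalP is inactive.
Diaminopimelate is present, so SibM is active.
With repressor SibM bound, *orvQ* is not transcribed.
So OrvQ is not produced.
Activator SovP is present, so *bexA* is transcribed.
→ *bexA* is ON.
Homoserine is present, so UlmM is inactive.
With no repressor bound, *ulmW* is transcribed.
→ *ulmW* is ON.
ppGpp is absent, so NerQ is active.
Sorbose is present, so TemE is active.
With repressor NerQ bound, *lomL* is not transcribed.
→ *lomL* is OFF.
3 of the 4 genes are transcribed.

3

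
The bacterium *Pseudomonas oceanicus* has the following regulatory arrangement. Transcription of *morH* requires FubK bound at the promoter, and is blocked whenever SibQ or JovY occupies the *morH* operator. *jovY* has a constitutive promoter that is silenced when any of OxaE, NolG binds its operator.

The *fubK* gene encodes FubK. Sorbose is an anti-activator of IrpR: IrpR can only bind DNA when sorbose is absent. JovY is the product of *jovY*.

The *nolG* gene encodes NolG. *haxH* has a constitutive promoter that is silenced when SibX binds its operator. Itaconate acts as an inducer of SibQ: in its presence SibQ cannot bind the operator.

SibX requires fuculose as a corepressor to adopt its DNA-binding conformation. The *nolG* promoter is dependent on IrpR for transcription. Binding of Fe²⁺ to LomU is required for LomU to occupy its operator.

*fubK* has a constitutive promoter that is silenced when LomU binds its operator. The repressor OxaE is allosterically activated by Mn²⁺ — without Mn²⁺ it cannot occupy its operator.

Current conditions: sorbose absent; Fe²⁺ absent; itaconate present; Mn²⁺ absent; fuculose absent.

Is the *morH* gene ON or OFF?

Itaconate is present, so SibQ is inactive.
Mn²⁺ is absent, so OxaE is inactive.
Sorbose is absent, so IrpR is active.
No repressor is bound and IrpR is active, so *nolG* is transcribed.
So NolG is produced and active.
With repressor NolG bound, *jovY* is not transcribed.
So JovY is not produced.
Fe²⁺ is absent, so LomU is inactive.
With no repressor bound, *fubK* is transcribed.
So FubK is produced and active.
No repressor is bound and FubK is active, so *morH* is transcribed.

ON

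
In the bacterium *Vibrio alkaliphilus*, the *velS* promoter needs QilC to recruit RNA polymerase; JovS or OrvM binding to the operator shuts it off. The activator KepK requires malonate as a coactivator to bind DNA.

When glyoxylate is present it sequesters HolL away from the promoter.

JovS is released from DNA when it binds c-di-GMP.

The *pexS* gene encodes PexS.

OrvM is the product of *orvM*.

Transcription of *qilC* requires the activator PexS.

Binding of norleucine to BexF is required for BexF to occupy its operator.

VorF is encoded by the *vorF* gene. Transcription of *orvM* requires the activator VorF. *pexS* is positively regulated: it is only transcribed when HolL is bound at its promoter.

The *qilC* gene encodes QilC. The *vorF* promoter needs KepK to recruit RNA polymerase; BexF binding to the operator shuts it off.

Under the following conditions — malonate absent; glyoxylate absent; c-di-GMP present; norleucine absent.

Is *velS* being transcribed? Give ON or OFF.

ON

Glyoxylate is absent, so HolL is active.
No repressor is bound and HolL is active, so *pexS* is transcribed.
So PexS is produced and active.
No repressor is bound and PexS is active, so *qilC* is transcribed.
So QilC is produced and active.
c-di-GMP is present, so JovS is inactive.
Malonate is absent, so KepK is inactive.
Norleucine is absent, so BexF is inactive.
Required activator KepK is absent, so *vorF* is not transcribed.
So VorF is not produced.
Required activator VorF is absent, so *orvM* is not transcribed.
So OrvM is not produced.
No repressor is bound and QilC is active, so *velS* is transcribed.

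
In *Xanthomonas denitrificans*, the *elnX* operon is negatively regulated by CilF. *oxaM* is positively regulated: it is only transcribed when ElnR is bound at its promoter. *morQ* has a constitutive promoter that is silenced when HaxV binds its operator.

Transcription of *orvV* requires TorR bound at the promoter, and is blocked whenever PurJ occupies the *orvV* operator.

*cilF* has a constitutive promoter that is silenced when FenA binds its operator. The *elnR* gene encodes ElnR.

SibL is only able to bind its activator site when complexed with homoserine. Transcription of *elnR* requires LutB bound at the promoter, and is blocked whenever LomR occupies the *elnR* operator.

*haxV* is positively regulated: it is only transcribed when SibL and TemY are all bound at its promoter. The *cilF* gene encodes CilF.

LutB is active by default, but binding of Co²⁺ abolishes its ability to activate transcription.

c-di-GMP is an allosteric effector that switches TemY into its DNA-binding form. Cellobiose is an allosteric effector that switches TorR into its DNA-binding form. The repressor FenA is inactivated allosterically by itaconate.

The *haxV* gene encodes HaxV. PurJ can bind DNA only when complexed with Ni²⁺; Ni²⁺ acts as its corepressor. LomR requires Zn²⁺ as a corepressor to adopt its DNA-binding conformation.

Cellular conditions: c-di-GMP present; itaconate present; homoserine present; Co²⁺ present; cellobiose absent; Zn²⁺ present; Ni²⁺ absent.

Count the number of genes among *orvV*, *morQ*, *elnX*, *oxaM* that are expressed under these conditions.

Ni²⁺ is absent, so PurJ is inactive.
Cellobiose is absent, so TorR is inactive.
Required activator TorR is absent, so *orvV* is not transcribed.
→ *orvV* is OFF.
Homoserine is present, so SibL is active.
c-di-GMP is present, so TemY is active.
No repressor is bound and SibL and TemY are active, so *haxV* is transcribed.
So HaxV is produced and active.
With repressor HaxV bound, *morQ* is not transcribed.
→ *morQ* is OFF.
Itaconate is present, so FenA is inactive.
With no repressor bound, *cilF* is transcribed.
So CilF is produced and active.
With repressor CilF bound, *elnX* is not transcribed.
→ *elnX* is OFF.
Co²⁺ is present, so LutB is inactive.
Zn²⁺ is present, so LomR is active.
With repressor LomR bound, *elnR* is not transcribed.
So ElnR is not produced.
Required activator ElnR is absent, so *oxaM* is not transcribed.
→ *oxaM* is OFF.
0 of the 4 genes are transcribed.

0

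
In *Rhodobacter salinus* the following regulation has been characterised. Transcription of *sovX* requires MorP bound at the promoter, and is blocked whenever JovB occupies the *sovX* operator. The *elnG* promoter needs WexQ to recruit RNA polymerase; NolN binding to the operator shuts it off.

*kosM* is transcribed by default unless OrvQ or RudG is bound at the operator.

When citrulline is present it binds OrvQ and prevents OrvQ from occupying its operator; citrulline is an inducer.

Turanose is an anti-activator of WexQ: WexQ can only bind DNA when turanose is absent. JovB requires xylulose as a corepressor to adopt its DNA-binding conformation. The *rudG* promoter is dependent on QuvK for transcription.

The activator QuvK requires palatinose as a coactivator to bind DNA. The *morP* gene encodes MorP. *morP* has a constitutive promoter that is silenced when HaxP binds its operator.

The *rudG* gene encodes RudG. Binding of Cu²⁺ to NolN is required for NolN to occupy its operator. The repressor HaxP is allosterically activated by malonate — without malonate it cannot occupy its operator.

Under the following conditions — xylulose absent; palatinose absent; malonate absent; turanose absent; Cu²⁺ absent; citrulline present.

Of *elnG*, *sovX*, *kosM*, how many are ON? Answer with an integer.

3

Cu²⁺ is absent, so NolN is inactive.
Turanose is absent, so WexQ is active.
No repressor is bound and WexQ is active, so *elnG* is transcribed.
→ *elnG* is ON.
Xylulose is absent, so JovB is inactive.
Malonate is absent, so HaxP is inactive.
With no repressor bound, *morP* is transcribed.
So MorP is produced and active.
No repressor is bound and MorP is active, so *sovX* is transcribed.
→ *sovX* is ON.
Citrulline is present, so OrvQ is inactive.
Palatinose is absent, so QuvK is inactive.
Required activator QuvK is absent, so *rudG* is not transcribed.
So RudG is not produced.
With no repressor bound, *kosM* is transcribed.
→ *kosM* is ON.
3 of the 3 genes are transcribed.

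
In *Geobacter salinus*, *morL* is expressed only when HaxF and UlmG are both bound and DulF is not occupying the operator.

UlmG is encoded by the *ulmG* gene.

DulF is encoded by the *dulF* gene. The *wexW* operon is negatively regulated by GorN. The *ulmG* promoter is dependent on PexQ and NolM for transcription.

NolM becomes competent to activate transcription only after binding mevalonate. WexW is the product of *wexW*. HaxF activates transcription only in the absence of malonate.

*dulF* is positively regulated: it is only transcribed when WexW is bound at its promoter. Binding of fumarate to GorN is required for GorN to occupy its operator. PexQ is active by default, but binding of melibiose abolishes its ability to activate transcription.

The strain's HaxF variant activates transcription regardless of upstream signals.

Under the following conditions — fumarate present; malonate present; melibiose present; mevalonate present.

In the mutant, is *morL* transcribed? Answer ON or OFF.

HaxF is constitutively active in this strain.
Melibiose is present, so PexQ is inactive.
Mevalonate is present, so NolM is active.
Required activator PexQ is absent, so *ulmG* is not transcribed.
So UlmG is not produced.
Fumarate is present, so GorN is active.
With repressor GorN bound, *wexW* is not transcribed.
So WexW is not produced.
Required activator WexW is absent, so *dulF* is not transcribed.
So DulF is not produced.
Required activator UlmG is absent, so *morL* is not transcribed.

OFF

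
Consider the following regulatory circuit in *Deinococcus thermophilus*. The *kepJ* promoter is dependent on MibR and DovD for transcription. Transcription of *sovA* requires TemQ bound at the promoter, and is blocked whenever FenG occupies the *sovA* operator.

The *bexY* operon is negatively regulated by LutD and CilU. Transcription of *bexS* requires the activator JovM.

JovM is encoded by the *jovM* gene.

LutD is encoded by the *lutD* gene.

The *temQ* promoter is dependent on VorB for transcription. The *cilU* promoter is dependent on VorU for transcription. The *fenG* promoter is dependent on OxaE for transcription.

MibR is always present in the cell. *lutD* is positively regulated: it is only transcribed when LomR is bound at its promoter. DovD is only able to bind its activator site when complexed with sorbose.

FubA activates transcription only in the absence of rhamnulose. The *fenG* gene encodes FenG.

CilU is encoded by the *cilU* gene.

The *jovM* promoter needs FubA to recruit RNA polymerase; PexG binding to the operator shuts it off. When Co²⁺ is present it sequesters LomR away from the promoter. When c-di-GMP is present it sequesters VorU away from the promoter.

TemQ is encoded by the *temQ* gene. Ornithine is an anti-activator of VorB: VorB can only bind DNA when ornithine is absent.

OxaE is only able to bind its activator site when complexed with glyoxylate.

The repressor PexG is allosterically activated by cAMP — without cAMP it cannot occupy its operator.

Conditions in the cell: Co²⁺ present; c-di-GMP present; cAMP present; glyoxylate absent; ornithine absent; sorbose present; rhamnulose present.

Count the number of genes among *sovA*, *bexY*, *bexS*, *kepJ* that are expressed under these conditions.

Ornithine is absent, so VorB is active.
No repressor is bound and VorB is active, so *temQ* is transcribed.
So TemQ is produced and active.
Glyoxylate is absent, so OxaE is inactive.
Required activator OxaE is absent, so *fenG* is not transcribed.
So FenG is not produced.
No repressor is bound and TemQ is active, so *sovA* is transcribed.
→ *sovA* is ON.
Co²⁺ is present, so LomR is inactive.
Required activator LomR is absent, so *lutD* is not transcribed.
So LutD is not produced.
c-di-GMP is present, so VorU is inactive.
Required activator VorU is absent, so *cilU* is not transcribed.
So CilU is not produced.
With no repressor bound, *bexY* is transcribed.
→ *bexY* is ON.
Rhamnulose is present, so FubA is inactive.
cAMP is present, so PexG is active.
With repressor PexG bound, *jovM* is not transcribed.
So JovM is not produced.
Required activator JovM is absent, so *bexS* is not transcribed.
→ *bexS* is OFF.
MibR is produced constitutively and is active.
Sorbose is present, so DovD is active.
No repressor is bound and MibR and DovD are active, so *kepJ* is transcribed.
→ *kepJ* is ON.
3 of the 4 genes are transcribed.

3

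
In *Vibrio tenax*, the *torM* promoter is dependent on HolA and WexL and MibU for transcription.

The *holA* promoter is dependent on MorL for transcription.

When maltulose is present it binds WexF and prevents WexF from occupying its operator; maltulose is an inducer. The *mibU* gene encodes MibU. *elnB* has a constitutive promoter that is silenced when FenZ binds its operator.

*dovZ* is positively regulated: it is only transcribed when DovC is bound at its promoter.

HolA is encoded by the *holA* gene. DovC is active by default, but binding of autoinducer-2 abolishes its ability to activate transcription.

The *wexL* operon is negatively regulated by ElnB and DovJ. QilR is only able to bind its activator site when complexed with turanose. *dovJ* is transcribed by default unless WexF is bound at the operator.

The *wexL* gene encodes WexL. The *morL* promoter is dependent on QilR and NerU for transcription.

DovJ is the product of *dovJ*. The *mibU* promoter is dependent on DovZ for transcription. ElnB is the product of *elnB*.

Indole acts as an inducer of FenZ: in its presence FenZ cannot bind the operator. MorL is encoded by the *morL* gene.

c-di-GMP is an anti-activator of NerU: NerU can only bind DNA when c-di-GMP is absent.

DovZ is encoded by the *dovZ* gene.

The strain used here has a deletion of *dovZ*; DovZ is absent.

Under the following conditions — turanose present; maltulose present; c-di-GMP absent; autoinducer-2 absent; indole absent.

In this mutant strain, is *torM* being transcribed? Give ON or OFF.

Turanose is present, so QilR is active.
c-di-GMP is absent, so NerU is active.
No repressor is bound and QilR and NerU are active, so *morL* is transcribed.
So MorL is produced and active.
No repressor is bound and MorL is active, so *holA* is transcribed.
So HolA is produced and active.
Indole is absent, so FenZ is active.
With repressor FenZ bound, *elnB* is not transcribed.
So ElnB is not produced.
Maltulose is present, so WexF is inactive.
With no repressor bound, *dovJ* is transcribed.
So DovJ is produced and active.
With repressor DovJ bound, *wexL* is not transcribed.
So WexL is not produced.
DovZ is non-functional in this strain, so it has no effect.
Required activator DovZ is absent, so *mibU* is not transcribed.
So MibU is not produced.
Required activator WexL is absent, so *torM* is not transcribed.

OFF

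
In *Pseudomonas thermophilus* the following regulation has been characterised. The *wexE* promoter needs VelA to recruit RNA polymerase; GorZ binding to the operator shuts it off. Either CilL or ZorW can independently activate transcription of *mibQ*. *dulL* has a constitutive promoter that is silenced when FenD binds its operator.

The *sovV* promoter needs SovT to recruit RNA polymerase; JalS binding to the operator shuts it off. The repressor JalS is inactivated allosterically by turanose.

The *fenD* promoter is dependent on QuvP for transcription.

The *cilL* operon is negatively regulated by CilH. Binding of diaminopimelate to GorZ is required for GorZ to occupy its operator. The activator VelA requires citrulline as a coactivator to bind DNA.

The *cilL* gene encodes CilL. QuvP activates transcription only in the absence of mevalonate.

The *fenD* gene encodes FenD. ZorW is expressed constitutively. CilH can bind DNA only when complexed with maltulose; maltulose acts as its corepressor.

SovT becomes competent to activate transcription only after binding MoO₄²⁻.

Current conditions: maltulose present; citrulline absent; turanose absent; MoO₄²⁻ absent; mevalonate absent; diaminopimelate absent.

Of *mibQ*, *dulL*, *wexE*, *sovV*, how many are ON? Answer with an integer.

1

Maltulose is present, so CilH is active.
With repressor CilH bound, *cilL* is not transcribed.
So CilL is not produced.
ZorW is produced constitutively and is active.
Activator ZorW is present, so *mibQ* is transcribed.
→ *mibQ* is ON.
Mevalonate is absent, so QuvP is active.
No repressor is bound and QuvP is active, so *fenD* is transcribed.
So FenD is produced and active.
With repressor FenD bound, *dulL* is not transcribed.
→ *dulL* is OFF.
Citrulline is absent, so VelA is inactive.
Diaminopimelate is absent, so GorZ is inactive.
Required activator VelA is absent, so *wexE* is not transcribed.
→ *wexE* is OFF.
MoO₄²⁻ is absent, so SovT is inactive.
Turanose is absent, so JalS is active.
With repressor JalS bound, *sovV* is not transcribed.
→ *sovV* is OFF.
1 of the 4 genes is transcribed.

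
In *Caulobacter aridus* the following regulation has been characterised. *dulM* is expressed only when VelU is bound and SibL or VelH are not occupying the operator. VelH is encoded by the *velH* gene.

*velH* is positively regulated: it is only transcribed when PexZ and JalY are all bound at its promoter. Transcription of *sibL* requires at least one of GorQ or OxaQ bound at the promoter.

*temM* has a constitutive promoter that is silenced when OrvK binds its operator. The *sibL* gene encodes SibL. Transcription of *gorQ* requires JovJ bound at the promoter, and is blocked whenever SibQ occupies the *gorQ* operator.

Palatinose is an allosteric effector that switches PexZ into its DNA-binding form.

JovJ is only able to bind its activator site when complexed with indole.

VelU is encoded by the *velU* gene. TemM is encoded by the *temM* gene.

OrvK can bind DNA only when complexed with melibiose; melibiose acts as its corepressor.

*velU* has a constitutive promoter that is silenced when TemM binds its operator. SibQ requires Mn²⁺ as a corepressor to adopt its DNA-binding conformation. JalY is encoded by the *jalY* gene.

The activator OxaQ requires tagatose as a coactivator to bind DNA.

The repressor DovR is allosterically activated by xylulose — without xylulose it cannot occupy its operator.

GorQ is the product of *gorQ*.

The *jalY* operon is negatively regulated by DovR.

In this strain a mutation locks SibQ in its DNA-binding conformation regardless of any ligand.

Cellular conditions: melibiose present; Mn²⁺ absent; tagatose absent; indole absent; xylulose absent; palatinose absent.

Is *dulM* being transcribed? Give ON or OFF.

ON

SibQ is constitutively active in this strain.
Indole is absent, so JovJ is inactive.
With repressor SibQ bound, *gorQ* is not transcribed.
So GorQ is not produced.
Tagatose is absent, so OxaQ is inactive.
No activator is available at the *sibL* promoter, so *sibL* is not transcribed.
So SibL is not produced.
Melibiose is present, so OrvK is active.
With repressor OrvK bound, *temM* is not transcribed.
So TemM is not produced.
With no repressor bound, *velU* is transcribed.
So VelU is produced and active.
Palatinose is absent, so PexZ is inactive.
Xylulose is absent, so DovR is inactive.
With no repressor bound, *jalY* is transcribed.
So JalY is produced and active.
Required activator PexZ is absent, so *velH* is not transcribed.
So VelH is not produced.
No repressor is bound and VelU is active, so *dulM* is transcribed.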